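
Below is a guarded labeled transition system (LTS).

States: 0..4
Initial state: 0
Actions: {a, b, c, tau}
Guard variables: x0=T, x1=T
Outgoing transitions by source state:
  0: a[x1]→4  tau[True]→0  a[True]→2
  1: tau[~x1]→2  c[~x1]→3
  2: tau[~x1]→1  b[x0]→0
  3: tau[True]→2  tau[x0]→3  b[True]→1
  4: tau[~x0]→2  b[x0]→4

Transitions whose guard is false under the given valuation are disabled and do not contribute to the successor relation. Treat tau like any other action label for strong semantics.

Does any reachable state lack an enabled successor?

Answer: DEADLOCK-FREE

Trace:
R = {0,2,4}
  0: a→2  a→4  tau→0  [3 out]
  2: b→0  [1 out]
  4: b→4  [1 out]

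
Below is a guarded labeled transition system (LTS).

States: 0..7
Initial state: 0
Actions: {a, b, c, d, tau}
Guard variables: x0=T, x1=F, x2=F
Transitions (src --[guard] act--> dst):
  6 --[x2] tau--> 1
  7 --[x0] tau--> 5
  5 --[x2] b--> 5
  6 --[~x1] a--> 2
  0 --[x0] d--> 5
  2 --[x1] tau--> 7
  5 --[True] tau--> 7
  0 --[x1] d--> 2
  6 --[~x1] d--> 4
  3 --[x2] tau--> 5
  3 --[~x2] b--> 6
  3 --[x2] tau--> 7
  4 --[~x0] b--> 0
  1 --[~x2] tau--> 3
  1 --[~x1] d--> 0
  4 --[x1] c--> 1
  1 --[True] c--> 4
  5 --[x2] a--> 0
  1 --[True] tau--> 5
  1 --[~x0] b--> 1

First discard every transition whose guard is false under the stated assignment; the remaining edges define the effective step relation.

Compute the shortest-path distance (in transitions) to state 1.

BFS to 1:
  L0 = {0}
  L1 = {5}
  L2 = {7}
1 never appears.

Answer: UNREACHABLE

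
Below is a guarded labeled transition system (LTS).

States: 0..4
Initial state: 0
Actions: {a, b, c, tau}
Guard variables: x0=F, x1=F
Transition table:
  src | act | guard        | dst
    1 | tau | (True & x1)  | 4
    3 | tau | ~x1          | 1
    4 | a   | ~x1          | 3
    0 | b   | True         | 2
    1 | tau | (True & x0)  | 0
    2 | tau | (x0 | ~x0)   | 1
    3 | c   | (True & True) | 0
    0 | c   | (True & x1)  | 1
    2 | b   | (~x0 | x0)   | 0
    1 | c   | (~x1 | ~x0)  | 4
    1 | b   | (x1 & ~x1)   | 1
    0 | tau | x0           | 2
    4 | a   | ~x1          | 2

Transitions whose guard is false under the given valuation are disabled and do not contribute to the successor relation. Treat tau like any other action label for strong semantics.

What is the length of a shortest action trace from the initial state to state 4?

Breadth-first toward 4:
  L0 = {0}
  L1 = {2}
  L2 = {1}
  L3 = {4}
depth(4)=3, e.g. b·tau·c

Answer: 3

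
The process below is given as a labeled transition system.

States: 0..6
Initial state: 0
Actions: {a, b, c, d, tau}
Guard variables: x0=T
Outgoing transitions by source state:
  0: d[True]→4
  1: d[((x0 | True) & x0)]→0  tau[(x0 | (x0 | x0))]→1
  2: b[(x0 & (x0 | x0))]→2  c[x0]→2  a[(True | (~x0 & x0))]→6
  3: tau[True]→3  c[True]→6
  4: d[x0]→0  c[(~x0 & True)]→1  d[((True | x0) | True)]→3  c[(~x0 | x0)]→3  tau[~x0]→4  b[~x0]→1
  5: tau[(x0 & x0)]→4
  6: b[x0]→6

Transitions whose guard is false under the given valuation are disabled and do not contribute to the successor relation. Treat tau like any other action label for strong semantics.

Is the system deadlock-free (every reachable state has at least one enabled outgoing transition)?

R = {0,3,4,6}
  0: d→4  [deg 1]
  3: c→6  tau→3  [deg 2]
  4: c→3  d→0  d→3  [deg 3]
  6: b→6  [deg 1]

Answer: DEADLOCK-FREE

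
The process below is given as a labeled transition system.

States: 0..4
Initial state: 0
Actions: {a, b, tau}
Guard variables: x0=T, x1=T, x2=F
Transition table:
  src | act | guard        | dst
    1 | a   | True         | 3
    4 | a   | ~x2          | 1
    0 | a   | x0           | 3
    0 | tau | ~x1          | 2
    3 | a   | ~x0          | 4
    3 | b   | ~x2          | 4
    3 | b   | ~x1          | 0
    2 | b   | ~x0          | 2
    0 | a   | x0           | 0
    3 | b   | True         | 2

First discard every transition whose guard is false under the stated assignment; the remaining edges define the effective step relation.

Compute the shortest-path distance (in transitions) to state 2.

BFS to 2:
  Layer 0: {0}
  Layer 1: {3}
  Layer 2: {2,4}
first hit 2 at d=2 via a·b

Answer: 2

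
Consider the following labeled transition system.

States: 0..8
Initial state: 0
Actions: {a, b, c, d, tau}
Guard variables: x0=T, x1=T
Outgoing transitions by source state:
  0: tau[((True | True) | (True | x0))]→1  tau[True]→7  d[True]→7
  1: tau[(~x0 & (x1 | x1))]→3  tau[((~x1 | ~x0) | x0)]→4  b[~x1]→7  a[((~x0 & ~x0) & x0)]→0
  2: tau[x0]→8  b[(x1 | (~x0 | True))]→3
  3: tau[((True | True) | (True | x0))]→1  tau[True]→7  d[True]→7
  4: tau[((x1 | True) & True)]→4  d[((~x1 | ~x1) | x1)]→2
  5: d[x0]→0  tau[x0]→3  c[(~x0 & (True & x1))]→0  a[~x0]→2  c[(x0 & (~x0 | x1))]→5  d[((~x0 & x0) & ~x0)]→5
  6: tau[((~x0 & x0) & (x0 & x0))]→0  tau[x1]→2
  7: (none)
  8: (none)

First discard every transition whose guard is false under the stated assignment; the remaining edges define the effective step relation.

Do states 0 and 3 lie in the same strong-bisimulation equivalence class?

Answer: BISIMILAR

Analysis:
Bisimulation quotient by refinement:
  π0 = {{0,1,2,3,4,5,6,7,8}}
  π1 = {{0,3,4},{1,6},{2},{5},{7,8}}
  π2 = {{0,3},{1},{2},{4},{5},{6},{7,8}}
stable after 3 split(s): 7 block(s)
class of 0: {0,3}; class of 3: {0,3}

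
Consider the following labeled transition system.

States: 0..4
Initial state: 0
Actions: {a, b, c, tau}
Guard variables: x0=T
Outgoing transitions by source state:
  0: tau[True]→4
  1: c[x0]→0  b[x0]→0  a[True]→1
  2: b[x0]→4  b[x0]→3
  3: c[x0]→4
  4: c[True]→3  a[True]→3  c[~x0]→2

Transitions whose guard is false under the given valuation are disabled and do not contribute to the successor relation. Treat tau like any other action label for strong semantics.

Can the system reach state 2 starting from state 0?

Guard filter leaves 9 enabled edge(s).
depth 0: {0}
depth 1: {4}  cumulative {0,4}
depth 2: {3}  cumulative {0,3,4}
Reachable = {0,3,4}

Answer: UNREACHABLE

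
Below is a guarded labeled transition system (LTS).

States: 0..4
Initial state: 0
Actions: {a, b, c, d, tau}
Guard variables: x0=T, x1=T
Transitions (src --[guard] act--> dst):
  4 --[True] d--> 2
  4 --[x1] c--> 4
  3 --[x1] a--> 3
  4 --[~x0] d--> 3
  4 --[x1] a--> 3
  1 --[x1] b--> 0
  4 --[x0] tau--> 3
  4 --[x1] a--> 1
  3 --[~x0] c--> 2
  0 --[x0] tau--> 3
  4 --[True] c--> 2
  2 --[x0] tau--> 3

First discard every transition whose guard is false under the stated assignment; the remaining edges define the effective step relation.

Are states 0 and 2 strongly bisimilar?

Answer: BISIMILAR

Trace:
Refine partition for ~:
  P[0] = {{0,1,2,3,4}}
  P[1] = {{0,2},{1},{3},{4}}
stable after 2 split(s): 4 block(s)
class of 0: {0,2}; class of 2: {0,2}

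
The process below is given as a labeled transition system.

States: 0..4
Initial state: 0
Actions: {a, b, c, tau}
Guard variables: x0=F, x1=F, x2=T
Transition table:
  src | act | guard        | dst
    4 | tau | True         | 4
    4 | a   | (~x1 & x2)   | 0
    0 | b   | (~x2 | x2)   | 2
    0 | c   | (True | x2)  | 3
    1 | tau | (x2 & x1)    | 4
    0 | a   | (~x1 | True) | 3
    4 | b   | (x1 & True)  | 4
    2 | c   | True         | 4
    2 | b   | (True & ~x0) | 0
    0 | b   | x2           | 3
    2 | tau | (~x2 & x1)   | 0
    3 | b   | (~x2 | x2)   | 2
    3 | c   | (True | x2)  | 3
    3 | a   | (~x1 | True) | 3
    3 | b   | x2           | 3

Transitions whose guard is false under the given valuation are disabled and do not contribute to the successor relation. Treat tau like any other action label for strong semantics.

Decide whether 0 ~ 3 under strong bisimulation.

Answer: BISIMILAR

Working:
Compute ~ classes (split until stable):
  round 0: {{0,1,2,3,4}}
  round 1: {{0,3},{1},{2},{4}}
4 equivalence class(es) (converged in 2)
0∈{0,3}, 3∈{0,3}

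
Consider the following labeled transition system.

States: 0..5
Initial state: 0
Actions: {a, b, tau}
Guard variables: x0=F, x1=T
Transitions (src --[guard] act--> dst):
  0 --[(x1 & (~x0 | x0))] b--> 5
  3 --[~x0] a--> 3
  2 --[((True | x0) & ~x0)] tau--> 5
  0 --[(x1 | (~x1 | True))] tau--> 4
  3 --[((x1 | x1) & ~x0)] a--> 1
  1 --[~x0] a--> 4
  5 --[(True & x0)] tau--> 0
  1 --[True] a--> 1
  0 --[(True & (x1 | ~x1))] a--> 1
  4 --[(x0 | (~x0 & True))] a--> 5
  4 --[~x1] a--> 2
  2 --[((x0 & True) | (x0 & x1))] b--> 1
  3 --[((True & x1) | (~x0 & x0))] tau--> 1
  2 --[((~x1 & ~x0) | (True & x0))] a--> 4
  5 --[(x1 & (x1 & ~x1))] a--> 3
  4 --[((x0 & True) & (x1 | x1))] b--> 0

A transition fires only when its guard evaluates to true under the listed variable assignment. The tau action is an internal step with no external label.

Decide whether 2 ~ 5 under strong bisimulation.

Answer: NOT BISIMILAR

Trace:
Compute ~ classes (split until stable):
  P[0] = {{0,1,2,3,4,5}}
  P[1] = {{0},{1,4},{2},{3},{5}}
  P[2] = {{0},{1},{2},{3},{4},{5}}
6 equivalence class(es) (converged in 3)
2∈{2}, 5∈{5}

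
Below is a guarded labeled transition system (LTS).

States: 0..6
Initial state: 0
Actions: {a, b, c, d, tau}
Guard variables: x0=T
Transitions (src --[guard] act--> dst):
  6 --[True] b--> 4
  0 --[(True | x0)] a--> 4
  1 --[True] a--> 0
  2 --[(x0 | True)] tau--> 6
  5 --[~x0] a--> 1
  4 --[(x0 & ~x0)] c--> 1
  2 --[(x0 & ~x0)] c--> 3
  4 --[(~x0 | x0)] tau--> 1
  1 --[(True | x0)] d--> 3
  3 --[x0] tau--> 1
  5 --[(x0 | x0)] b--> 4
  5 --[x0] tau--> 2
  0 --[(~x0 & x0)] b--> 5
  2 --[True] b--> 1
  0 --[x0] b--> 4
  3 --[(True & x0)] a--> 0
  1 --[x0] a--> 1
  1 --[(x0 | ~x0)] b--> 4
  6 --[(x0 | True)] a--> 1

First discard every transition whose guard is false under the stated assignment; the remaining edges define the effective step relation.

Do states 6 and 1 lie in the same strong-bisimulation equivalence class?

Bisimulation quotient by refinement:
  π0 = {{0,1,2,3,4,5,6}}
  π1 = {{0,6},{1},{2,5},{3},{4}}
  π2 = {{0},{1},{2},{3},{4},{5},{6}}
7 equivalence class(es) (converged in 3)
[6]={6}  [1]={1}

Answer: NOT BISIMILAR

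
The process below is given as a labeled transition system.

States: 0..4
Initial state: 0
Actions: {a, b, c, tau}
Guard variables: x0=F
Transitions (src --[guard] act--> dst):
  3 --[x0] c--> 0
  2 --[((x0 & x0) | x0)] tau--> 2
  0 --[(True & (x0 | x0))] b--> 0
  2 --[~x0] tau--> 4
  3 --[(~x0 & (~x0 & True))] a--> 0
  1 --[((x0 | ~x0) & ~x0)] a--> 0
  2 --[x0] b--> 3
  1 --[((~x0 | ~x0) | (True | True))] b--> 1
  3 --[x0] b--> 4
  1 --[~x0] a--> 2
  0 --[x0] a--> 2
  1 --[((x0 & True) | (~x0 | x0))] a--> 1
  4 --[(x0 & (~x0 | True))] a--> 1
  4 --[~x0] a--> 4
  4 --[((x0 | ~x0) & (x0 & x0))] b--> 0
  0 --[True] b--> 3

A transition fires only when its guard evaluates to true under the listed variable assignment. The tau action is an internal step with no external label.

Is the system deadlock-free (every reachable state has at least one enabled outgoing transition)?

Answer: DEADLOCK-FREE

Working:
R = {0,3}
  0: b→3  [1 out]
  3: a→0  [1 out]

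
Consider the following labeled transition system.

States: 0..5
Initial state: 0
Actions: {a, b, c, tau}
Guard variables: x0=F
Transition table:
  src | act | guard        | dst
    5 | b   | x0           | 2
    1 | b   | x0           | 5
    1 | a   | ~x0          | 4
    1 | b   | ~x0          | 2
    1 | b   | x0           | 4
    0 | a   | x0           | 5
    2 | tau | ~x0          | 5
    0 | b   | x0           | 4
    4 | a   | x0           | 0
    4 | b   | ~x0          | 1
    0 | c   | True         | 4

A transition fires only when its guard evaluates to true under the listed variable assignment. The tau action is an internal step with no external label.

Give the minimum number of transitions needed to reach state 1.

Layered search for 1:
  depth 0: {0}
  depth 1: {4}
  depth 2: {1}
1 enters at depth 2; path c·b

Answer: 2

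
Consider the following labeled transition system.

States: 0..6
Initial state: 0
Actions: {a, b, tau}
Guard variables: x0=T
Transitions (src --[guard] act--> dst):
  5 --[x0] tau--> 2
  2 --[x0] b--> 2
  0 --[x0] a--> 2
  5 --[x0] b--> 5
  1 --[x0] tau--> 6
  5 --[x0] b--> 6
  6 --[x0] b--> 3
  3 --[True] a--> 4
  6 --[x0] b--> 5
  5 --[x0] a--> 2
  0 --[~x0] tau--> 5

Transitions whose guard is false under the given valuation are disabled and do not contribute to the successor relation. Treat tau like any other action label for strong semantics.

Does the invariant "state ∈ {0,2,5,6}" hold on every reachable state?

Answer: INVARIANT HOLDS

Trace:
Inv-set: {0,2,5,6}
Reachable = {0,2}
  0: ✓
  2: ✓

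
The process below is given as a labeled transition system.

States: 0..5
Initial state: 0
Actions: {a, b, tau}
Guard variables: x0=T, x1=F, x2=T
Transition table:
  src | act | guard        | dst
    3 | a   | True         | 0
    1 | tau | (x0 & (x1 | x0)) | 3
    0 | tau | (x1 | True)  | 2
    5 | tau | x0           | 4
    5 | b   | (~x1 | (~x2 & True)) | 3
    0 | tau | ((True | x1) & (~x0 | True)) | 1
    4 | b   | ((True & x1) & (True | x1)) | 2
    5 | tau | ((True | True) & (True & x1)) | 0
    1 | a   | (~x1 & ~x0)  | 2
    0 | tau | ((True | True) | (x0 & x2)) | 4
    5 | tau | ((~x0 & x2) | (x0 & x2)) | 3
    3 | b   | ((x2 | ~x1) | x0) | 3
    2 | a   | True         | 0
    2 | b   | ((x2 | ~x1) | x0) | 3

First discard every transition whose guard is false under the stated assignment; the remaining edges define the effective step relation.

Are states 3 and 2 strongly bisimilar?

Answer: BISIMILAR

Analysis:
Bisimulation quotient by refinement:
  round 0: {{0,1,2,3,4,5}}
  round 1: {{0,1},{2,3},{4},{5}}
  round 2: {{0},{1},{2,3},{4},{5}}
Fixed point at round 3; 5 class(es).
class of 3: {2,3}; class of 2: {2,3}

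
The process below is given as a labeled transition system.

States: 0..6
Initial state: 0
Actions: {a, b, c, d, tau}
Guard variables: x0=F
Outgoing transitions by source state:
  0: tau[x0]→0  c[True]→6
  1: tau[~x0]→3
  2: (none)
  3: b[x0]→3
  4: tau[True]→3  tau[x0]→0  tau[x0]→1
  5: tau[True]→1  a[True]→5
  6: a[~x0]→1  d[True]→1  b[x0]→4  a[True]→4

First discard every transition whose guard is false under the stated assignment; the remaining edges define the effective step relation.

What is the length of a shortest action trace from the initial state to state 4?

Layered search for 4:
  Layer 0: {0}
  Layer 1: {6}
  Layer 2: {1,4}
first hit 4 at d=2 via c·a

Answer: 2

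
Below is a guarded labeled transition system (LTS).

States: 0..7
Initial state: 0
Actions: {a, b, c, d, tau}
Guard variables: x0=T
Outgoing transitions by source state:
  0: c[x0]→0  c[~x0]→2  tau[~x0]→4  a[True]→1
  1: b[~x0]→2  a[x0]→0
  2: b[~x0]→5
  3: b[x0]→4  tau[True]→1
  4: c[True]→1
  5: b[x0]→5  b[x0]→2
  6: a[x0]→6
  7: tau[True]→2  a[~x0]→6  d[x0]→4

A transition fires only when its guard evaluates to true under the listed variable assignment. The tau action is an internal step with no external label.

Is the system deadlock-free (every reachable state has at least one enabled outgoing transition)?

Answer: DEADLOCK-FREE

Working:
Reachable = {0,1}
  0: a→1  c→0  [2 out]
  1: a→0  [1 out]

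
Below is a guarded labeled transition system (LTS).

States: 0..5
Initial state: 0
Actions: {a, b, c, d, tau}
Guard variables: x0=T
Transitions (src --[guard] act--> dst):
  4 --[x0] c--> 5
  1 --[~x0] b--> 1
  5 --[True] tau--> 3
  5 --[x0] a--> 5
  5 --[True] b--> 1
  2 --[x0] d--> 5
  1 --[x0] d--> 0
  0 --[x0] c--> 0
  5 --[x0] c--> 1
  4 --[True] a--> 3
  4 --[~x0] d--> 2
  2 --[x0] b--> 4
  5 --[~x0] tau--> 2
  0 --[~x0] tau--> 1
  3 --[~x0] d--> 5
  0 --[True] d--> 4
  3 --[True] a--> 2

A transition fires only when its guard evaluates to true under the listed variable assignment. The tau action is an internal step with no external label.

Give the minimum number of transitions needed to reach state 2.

BFS to 2:
  Layer 0: {0}
  Layer 1: {4}
  Layer 2: {3,5}
  Layer 3: {1,2}
depth(2)=3, e.g. d·a·a

Answer: 3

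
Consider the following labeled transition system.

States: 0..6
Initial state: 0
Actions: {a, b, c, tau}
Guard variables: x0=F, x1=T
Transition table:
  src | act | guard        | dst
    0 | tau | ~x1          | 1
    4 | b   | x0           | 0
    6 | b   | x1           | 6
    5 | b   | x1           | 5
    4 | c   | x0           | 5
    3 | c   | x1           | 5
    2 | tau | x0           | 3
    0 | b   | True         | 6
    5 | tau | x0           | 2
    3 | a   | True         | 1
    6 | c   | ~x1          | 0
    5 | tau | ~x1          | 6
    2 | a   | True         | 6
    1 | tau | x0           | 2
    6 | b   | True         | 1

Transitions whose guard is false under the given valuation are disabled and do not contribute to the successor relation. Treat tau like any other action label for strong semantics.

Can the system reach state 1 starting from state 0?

Answer: REACHABLE

Working:
7 transition(s) survive guard evaluation.
L0 = {0}
L1 = {6}  now seen {0,6}
L2 = {1}  now seen {0,1,6}
Reachable = {0,1,6}
Path to 1: b·b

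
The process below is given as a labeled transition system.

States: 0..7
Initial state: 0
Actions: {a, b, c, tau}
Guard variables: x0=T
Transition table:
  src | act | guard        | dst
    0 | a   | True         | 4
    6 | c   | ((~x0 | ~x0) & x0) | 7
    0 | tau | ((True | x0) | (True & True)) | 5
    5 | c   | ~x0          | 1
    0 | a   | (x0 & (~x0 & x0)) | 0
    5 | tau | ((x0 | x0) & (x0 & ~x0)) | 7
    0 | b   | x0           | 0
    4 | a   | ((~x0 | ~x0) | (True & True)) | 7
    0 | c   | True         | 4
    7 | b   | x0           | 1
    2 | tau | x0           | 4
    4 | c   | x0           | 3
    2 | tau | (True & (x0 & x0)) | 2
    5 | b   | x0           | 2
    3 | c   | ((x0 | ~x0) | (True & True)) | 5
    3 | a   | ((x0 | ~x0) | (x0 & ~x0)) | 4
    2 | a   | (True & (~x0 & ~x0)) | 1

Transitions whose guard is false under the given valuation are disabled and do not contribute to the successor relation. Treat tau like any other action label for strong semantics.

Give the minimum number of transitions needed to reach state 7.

Answer: 2

Trace:
Breadth-first toward 7:
  L0 = {0}
  L1 = {4,5}
  L2 = {2,3,7}
depth(7)=2, e.g. a·a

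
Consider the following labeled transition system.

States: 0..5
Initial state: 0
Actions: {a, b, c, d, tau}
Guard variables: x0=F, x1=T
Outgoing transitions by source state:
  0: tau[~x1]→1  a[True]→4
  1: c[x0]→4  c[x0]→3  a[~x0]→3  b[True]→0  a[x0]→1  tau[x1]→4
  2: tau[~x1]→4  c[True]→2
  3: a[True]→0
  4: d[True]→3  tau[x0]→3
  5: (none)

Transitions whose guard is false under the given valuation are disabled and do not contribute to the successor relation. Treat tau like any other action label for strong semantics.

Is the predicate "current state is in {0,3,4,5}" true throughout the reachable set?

Allowed set {0,3,4,5}
Reach set: {0,3,4}
  0: safe
  3: safe
  4: safe

Answer: INVARIANT HOLDS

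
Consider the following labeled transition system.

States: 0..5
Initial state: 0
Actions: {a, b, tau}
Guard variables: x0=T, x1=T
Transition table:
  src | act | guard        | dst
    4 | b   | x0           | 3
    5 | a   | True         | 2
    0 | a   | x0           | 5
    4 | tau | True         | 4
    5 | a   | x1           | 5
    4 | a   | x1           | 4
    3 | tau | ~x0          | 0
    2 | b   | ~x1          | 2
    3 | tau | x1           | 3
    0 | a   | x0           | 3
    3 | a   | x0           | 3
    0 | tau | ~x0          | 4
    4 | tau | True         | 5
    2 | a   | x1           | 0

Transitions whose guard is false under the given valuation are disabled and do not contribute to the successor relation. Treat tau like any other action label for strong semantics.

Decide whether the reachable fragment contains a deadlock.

Answer: DEADLOCK-FREE

Working:
Reachable = {0,2,3,5}
  0: a→3  a→5  [2 exit(s)]
  2: a→0  [1 exit(s)]
  3: a→3  tau→3  [2 exit(s)]
  5: a→2  a→5  [2 exit(s)]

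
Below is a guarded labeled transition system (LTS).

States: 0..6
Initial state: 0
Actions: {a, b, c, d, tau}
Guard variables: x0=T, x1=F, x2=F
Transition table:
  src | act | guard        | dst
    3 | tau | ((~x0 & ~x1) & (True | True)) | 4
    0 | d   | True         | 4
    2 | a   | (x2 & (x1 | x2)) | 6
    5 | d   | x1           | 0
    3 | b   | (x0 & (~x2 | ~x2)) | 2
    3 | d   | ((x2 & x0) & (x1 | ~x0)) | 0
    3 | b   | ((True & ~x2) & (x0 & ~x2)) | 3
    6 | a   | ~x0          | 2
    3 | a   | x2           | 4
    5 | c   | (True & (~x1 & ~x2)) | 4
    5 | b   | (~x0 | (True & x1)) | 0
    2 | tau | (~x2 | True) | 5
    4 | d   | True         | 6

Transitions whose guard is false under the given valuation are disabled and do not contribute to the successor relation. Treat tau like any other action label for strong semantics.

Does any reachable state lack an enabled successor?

Reach set: {0,4,6}
  0: d→4  [1 exit(s)]
  4: d→6  [1 exit(s)]
  6: ∅  [no exit]
witness 6: d·d

Answer: DEADLOCK at state 6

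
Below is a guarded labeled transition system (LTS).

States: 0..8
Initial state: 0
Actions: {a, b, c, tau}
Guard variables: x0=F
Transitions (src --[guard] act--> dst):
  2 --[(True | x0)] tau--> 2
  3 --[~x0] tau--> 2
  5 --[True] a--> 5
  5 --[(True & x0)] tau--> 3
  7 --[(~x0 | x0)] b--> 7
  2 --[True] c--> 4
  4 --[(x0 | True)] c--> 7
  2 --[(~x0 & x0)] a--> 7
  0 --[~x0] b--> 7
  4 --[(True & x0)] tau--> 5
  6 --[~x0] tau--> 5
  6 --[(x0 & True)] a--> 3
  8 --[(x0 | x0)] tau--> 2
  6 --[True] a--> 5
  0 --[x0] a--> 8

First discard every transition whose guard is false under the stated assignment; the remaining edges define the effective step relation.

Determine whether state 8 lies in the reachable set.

Answer: UNREACHABLE

Working:
9 transition(s) survive guard evaluation.
L0 = {0}
L1 = {7}  now seen {0,7}
Reach set: {0,7}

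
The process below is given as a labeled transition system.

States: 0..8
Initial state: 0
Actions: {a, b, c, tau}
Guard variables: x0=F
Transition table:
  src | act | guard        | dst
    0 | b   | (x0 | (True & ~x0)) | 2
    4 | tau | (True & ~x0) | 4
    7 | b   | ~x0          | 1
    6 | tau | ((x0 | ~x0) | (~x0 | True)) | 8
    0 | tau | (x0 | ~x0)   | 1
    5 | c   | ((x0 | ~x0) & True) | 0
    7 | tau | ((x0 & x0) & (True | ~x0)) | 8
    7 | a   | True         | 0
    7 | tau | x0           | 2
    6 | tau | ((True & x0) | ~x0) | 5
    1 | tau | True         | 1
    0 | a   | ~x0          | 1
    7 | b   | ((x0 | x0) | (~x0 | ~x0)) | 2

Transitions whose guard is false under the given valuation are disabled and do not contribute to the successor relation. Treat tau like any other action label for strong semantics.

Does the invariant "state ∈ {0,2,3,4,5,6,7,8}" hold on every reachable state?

Answer: INVARIANT VIOLATED at state 1

Trace:
Safe = {0,2,3,4,5,6,7,8}
Reachable = {0,1,2}
  0: ok
  1: outside
  2: ok
counterexample path to 1: tau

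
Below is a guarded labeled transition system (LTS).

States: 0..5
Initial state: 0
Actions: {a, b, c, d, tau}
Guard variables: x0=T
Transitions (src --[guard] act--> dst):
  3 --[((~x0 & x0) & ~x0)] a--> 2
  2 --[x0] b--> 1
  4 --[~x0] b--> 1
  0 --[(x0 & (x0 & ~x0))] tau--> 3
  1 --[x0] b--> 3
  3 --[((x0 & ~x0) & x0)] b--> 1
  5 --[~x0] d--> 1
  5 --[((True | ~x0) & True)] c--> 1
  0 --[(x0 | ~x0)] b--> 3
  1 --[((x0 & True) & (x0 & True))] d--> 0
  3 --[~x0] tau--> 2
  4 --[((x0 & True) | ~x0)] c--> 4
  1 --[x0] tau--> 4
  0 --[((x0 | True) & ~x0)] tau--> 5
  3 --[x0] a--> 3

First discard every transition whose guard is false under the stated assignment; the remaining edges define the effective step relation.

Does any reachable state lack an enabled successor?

Reach set: {0,3}
  0: b→3  [1 exit(s)]
  3: a→3  [1 exit(s)]

Answer: DEADLOCK-FREE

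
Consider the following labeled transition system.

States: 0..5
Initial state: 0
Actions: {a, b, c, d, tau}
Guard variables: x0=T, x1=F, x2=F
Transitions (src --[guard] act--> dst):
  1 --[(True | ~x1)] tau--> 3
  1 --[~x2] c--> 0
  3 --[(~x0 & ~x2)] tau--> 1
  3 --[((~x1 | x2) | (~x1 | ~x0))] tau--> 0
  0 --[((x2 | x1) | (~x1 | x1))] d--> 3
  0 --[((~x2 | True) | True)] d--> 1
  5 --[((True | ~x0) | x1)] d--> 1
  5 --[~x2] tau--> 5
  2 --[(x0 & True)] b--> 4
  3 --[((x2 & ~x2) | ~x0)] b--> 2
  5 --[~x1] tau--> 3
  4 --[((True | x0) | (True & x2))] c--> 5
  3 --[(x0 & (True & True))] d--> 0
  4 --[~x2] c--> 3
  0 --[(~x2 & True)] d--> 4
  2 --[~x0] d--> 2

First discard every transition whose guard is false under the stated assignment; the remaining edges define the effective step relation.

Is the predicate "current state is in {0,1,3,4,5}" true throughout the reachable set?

Safe = {0,1,3,4,5}
R = {0,1,3,4,5}
  0: safe
  1: safe
  3: safe
  4: safe
  5: safe

Answer: INVARIANT HOLDS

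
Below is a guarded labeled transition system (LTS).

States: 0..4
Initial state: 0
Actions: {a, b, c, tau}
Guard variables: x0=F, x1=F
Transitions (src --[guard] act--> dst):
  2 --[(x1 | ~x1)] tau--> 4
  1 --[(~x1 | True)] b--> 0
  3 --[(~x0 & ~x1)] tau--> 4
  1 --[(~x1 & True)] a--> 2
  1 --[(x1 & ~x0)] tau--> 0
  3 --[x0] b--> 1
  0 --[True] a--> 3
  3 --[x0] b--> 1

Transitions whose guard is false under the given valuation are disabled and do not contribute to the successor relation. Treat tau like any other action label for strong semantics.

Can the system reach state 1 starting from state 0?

Answer: UNREACHABLE

Working:
After dropping false guards: 5 live edges.
Layer 0: {0}
Layer 1: {3}  total {0,3}
Layer 2: {4}  total {0,3,4}
Reach set: {0,3,4}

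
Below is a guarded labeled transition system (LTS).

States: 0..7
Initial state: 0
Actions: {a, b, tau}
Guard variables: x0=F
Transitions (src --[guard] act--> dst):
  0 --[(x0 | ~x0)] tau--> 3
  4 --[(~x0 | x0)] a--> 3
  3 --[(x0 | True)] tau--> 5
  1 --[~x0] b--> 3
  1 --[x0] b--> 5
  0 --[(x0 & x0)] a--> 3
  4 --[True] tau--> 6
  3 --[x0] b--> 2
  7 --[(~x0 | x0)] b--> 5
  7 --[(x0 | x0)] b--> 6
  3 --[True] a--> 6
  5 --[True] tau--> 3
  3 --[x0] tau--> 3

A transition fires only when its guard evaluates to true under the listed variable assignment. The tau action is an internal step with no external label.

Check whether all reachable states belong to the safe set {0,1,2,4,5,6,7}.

Answer: INVARIANT VIOLATED at state 3

Working:
Safe = {0,1,2,4,5,6,7}
R = {0,3,5,6}
  0: ✓
  3: VIOLATES
  5: ✓
  6: ✓
reach 3 via tau — violates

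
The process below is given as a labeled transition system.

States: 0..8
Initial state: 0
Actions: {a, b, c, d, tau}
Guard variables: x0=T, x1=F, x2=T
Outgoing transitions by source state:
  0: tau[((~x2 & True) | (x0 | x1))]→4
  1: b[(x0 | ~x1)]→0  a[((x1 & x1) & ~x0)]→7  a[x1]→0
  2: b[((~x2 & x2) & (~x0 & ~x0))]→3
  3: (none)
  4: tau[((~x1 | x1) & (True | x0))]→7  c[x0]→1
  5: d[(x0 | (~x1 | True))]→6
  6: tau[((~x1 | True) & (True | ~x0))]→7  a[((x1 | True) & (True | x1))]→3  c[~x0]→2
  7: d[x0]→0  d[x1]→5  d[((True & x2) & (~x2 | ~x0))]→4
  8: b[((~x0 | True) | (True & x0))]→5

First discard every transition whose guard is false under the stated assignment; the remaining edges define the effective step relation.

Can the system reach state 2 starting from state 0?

Answer: UNREACHABLE

Analysis:
Guard filter leaves 9 enabled edge(s).
L0 = {0}
L1 = {4}  total {0,4}
L2 = {1,7}  total {0,1,4,7}
Reachable = {0,1,4,7}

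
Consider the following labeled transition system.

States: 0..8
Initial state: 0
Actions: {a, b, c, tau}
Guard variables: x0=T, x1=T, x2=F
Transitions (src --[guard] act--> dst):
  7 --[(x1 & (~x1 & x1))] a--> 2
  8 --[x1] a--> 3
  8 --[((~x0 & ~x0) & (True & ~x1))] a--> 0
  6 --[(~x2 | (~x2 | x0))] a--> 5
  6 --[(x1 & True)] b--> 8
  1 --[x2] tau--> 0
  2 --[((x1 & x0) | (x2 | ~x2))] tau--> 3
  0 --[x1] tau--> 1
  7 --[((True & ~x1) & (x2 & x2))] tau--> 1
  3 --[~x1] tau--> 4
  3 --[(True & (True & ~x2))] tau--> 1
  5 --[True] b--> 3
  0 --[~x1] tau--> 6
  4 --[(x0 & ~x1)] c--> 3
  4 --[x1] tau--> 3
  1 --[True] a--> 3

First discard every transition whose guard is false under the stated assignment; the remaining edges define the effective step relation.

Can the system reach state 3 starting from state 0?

9 transition(s) survive guard evaluation.
Layer 0: {0}
Layer 1: {1}  now seen {0,1}
Layer 2: {3}  now seen {0,1,3}
R = {0,1,3}
witness 3: tau·a

Answer: REACHABLE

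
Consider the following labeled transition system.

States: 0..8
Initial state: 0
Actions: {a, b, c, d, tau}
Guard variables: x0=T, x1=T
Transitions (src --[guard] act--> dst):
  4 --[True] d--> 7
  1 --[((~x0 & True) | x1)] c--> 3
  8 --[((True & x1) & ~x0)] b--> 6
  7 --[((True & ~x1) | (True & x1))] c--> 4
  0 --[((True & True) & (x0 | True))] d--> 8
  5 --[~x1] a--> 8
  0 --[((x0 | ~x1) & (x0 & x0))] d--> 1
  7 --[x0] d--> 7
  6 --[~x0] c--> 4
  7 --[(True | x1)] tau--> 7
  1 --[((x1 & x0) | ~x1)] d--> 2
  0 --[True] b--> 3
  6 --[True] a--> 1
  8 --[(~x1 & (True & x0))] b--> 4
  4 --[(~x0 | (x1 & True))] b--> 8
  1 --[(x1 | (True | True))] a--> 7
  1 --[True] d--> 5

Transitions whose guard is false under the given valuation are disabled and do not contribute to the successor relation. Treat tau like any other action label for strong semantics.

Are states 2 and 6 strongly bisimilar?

Bisimulation quotient by refinement:
  π0 = {{0,1,2,3,4,5,6,7,8}}
  π1 = {{0,4},{1},{2,3,5,8},{6},{7}}
  π2 = {{0},{1},{2,3,5,8},{4},{6},{7}}
6 equivalence class(es) (converged in 3)
[2]={2,3,5,8}  [6]={6}

Answer: NOT BISIMILAR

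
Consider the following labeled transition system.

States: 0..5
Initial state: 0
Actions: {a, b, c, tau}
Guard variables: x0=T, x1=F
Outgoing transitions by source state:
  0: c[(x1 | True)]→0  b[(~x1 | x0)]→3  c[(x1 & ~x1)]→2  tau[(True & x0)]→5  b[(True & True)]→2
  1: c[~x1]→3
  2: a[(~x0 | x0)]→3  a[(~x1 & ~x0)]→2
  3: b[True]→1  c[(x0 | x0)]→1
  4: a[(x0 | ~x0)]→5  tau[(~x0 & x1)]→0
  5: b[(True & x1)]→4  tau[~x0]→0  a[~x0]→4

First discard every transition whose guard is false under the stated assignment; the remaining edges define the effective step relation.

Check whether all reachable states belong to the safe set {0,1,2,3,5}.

Answer: INVARIANT HOLDS

Analysis:
Inv-set: {0,1,2,3,5}
R = {0,1,2,3,5}
  0: ok
  1: ok
  2: ok
  3: ok
  5: ok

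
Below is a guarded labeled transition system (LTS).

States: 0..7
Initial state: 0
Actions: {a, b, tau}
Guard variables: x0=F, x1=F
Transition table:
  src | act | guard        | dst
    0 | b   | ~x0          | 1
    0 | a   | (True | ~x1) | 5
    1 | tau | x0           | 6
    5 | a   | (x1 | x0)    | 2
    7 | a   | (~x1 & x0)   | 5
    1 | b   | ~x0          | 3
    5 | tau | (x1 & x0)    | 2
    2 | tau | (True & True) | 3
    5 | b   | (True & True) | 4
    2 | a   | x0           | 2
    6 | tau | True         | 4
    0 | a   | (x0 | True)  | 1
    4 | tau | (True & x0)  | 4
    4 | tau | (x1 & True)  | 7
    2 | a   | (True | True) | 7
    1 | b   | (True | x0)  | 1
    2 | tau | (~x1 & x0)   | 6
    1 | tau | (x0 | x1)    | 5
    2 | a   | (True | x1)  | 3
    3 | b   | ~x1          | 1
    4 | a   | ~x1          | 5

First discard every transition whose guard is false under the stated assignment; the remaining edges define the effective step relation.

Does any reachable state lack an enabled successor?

Reach set: {0,1,3,4,5}
  0: a→1  a→5  b→1  [deg 3]
  1: b→1  b→3  [deg 2]
  3: b→1  [deg 1]
  4: a→5  [deg 1]
  5: b→4  [deg 1]

Answer: DEADLOCK-FREE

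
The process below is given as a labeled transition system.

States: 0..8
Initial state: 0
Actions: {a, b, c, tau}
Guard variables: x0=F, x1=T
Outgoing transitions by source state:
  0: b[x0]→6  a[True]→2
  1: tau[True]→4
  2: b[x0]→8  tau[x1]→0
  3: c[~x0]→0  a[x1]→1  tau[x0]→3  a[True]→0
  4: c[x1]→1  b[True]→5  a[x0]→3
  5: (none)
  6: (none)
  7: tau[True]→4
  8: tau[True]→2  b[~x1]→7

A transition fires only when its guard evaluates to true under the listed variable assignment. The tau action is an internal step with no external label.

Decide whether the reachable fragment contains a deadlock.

Answer: DEADLOCK-FREE

Working:
R = {0,2}
  0: a→2  [deg 1]
  2: tau→0  [deg 1]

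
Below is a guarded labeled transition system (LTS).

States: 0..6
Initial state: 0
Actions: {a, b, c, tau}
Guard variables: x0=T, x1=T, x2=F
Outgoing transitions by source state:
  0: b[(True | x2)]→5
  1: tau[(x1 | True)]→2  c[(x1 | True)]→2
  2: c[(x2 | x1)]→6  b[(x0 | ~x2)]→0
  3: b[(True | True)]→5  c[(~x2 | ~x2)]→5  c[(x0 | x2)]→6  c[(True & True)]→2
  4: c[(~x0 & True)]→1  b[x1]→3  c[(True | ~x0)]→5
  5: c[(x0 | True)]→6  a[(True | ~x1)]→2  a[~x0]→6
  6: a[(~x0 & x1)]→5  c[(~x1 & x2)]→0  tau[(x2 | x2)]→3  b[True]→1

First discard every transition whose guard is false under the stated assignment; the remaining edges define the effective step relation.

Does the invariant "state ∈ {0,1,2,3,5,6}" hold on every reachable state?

Safe = {0,1,2,3,5,6}
R = {0,1,2,5,6}
  0: ok
  1: ok
  2: ok
  5: ok
  6: ok

Answer: INVARIANT HOLDS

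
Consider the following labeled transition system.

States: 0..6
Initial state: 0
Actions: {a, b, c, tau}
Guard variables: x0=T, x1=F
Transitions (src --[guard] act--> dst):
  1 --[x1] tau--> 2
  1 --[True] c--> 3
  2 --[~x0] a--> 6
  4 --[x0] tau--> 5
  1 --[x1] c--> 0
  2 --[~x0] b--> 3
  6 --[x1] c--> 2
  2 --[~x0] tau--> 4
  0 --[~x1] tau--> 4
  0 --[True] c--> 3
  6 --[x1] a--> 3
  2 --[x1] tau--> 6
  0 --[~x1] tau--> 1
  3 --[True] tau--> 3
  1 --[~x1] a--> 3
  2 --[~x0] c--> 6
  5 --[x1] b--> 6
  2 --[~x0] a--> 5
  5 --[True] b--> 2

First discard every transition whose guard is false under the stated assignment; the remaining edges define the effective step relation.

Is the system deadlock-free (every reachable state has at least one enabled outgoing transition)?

Answer: DEADLOCK at state 2

Trace:
Reachable = {0,1,2,3,4,5}
  0: c→3  tau→1  tau→4  [3 out]
  1: a→3  c→3  [2 out]
  2: ∅  [no exit]
  3: tau→3  [1 out]
  4: tau→5  [1 out]
  5: b→2  [1 out]
trace reaching 2: tau·tau·b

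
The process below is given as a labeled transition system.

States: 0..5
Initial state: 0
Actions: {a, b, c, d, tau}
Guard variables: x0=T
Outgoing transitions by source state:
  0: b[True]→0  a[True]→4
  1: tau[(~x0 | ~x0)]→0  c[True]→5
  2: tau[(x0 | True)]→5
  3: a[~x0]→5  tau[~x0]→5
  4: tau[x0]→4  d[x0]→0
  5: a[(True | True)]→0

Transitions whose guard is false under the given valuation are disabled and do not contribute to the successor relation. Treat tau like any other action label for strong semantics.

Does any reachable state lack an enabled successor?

R = {0,4}
  0: a→4  b→0  [2 out]
  4: d→0  tau→4  [2 out]

Answer: DEADLOCK-FREE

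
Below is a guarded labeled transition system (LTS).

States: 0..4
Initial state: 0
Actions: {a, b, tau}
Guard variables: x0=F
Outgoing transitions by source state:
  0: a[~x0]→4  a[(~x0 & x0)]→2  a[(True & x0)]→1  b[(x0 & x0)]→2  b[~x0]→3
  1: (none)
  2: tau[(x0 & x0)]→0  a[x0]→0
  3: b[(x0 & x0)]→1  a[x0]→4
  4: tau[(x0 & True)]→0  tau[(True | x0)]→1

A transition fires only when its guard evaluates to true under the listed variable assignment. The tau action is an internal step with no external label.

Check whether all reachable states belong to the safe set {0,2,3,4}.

Safe = {0,2,3,4}
Reach set: {0,1,3,4}
  0: ok
  1: VIOLATES
  3: ok
  4: ok
reach 1 via a·tau — violates

Answer: INVARIANT VIOLATED at state 1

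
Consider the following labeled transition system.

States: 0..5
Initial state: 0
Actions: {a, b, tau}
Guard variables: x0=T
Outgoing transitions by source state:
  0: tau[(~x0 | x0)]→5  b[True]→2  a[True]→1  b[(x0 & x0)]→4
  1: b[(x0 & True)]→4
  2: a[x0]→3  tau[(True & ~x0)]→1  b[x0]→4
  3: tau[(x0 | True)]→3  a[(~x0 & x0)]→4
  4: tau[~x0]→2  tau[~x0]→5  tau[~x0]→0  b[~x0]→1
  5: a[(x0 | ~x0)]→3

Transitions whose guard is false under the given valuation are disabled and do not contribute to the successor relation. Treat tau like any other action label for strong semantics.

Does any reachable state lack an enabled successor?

Reach set: {0,1,2,3,4,5}
  0: a→1  b→2  b→4  tau→5  [4 out]
  1: b→4  [1 out]
  2: a→3  b→4  [2 out]
  3: tau→3  [1 out]
  4: ∅  [deadlock]
  5: a→3  [1 out]
witness 4: b

Answer: DEADLOCK at state 4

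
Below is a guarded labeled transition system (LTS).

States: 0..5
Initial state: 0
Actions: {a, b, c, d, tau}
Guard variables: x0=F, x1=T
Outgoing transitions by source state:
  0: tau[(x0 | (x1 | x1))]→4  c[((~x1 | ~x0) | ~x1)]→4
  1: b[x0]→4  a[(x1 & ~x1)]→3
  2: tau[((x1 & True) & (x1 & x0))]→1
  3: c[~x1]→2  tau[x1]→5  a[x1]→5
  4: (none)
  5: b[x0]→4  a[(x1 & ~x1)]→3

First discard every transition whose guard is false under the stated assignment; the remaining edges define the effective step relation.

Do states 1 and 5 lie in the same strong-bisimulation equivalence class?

Refine partition for ~:
  π0 = {{0,1,2,3,4,5}}
  π1 = {{0},{1,2,4,5},{3}}
3 equivalence class(es) (converged in 2)
1∈{1,2,4,5}, 5∈{1,2,4,5}

Answer: BISIMILAR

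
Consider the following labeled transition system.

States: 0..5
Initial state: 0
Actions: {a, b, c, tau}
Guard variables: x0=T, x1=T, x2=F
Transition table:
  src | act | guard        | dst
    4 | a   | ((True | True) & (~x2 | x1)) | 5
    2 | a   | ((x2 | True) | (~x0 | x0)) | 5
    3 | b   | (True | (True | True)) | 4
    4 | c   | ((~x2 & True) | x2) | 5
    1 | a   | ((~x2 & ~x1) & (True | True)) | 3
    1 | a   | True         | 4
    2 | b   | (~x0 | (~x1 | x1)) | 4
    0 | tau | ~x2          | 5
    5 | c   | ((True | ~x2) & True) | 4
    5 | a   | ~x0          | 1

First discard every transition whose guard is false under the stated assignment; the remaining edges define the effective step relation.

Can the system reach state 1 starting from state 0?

8 transition(s) survive guard evaluation.
Layer 0: {0}
Layer 1: {5}  cumulative {0,5}
Layer 2: {4}  cumulative {0,4,5}
R = {0,4,5}

Answer: UNREACHABLE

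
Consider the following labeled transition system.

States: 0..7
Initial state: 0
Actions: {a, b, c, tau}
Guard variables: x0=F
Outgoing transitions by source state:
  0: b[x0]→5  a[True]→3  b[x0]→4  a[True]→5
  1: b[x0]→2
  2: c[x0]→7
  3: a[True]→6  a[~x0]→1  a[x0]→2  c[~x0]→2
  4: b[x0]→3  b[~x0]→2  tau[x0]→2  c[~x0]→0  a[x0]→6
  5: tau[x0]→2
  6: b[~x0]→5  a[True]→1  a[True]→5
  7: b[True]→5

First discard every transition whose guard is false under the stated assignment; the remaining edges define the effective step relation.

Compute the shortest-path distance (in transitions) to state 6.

BFS to 6:
  depth 0: {0}
  depth 1: {3,5}
  depth 2: {1,2,6}
6 enters at depth 2; path a·a

Answer: 2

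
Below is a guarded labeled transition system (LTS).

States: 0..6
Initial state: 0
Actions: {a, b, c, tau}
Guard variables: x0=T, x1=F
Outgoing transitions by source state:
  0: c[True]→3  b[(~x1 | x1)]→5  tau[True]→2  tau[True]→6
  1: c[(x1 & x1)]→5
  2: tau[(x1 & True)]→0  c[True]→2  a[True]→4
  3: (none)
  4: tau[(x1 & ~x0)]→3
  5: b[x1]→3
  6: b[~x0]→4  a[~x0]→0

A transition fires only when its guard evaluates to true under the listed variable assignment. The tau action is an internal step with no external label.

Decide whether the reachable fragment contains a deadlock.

R = {0,2,3,4,5,6}
  0: b→5  c→3  tau→2  tau→6  [4 exit(s)]
  2: a→4  c→2  [2 exit(s)]
  3: ∅  [deadlock]
  4: ∅  [deadlock]
  5: ∅  [deadlock]
  6: ∅  [deadlock]
trace reaching 3: c

Answer: DEADLOCK at state 3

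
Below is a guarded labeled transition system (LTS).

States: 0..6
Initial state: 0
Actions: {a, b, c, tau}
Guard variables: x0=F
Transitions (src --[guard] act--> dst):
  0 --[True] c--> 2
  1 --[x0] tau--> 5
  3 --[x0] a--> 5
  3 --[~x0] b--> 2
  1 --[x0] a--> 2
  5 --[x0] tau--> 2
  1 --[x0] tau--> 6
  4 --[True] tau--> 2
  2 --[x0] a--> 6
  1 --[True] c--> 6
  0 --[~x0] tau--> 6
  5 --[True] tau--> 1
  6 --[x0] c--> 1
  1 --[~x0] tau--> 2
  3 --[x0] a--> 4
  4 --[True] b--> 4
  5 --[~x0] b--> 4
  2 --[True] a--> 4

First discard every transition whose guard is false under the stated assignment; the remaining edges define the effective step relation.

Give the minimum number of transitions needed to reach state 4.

Answer: 2

Working:
Breadth-first toward 4:
  depth 0: {0}
  depth 1: {2,6}
  depth 2: {4}
depth(4)=2, e.g. c·a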